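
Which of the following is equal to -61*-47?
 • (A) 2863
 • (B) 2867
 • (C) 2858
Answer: B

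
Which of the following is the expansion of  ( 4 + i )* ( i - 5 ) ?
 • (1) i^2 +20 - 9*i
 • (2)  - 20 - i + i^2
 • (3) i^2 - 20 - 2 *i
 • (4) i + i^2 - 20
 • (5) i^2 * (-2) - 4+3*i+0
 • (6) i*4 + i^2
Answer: 2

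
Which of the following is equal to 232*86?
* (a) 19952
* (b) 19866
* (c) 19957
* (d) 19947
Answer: a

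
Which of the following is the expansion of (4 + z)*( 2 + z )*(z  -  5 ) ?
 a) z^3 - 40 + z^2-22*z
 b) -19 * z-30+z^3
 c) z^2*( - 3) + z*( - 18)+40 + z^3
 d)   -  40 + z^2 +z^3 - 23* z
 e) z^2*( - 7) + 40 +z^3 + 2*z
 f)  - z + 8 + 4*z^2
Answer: a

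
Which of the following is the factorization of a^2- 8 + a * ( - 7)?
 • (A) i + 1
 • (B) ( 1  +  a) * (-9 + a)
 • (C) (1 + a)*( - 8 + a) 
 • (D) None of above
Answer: C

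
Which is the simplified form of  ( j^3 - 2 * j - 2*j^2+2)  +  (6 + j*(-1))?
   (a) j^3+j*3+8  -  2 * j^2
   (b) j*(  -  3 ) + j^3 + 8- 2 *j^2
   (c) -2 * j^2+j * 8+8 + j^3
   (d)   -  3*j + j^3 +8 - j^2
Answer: b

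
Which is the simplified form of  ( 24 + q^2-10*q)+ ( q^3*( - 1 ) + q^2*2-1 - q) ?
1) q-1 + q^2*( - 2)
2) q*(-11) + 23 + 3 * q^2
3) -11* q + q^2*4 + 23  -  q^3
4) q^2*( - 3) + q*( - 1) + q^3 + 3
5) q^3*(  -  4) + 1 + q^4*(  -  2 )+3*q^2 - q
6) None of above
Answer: 6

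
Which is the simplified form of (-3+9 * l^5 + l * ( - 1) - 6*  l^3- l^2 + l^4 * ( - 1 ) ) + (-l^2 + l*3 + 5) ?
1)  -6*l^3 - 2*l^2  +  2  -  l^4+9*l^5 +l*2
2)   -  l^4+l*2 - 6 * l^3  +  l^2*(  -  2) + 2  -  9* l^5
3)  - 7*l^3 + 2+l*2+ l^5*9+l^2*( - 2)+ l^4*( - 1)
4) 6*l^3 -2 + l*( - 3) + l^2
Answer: 1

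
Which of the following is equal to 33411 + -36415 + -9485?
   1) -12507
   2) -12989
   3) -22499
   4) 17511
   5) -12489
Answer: 5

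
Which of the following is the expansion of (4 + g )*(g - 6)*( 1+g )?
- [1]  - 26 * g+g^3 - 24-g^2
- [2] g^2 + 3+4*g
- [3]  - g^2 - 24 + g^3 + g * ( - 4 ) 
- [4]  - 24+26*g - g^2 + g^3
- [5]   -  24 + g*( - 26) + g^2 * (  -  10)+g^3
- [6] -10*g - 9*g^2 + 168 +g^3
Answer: 1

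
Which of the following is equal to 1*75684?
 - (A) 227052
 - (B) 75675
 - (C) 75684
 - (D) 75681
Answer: C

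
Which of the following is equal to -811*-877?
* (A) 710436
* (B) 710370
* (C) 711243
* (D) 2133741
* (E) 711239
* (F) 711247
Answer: F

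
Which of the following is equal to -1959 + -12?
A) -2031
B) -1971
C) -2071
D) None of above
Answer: B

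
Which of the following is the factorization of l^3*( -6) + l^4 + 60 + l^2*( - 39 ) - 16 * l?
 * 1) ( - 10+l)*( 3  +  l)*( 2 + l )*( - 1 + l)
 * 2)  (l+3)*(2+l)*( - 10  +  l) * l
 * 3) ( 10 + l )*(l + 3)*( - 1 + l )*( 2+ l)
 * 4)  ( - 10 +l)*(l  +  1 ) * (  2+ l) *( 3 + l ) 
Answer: 1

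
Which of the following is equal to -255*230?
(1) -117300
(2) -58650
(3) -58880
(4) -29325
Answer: 2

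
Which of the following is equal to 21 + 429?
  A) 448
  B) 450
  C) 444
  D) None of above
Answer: B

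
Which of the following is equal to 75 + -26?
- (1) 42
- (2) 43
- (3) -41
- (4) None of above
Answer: 4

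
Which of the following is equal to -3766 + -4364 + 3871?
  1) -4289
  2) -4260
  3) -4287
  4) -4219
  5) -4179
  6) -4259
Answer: 6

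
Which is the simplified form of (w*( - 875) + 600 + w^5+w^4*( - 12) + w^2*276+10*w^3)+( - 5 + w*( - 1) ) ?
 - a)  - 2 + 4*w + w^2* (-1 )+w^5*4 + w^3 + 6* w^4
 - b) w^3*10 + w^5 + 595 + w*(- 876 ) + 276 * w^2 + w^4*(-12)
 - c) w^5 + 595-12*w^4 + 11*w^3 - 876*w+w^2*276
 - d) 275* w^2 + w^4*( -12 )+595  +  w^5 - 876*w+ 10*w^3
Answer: b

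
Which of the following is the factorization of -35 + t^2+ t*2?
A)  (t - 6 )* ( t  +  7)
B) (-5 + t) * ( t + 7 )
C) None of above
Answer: B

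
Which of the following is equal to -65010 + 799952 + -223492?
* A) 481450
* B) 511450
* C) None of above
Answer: B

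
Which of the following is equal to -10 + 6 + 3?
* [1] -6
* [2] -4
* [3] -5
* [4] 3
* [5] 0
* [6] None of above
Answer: 6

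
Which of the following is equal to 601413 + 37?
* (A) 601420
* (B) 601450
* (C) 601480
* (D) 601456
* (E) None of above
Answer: B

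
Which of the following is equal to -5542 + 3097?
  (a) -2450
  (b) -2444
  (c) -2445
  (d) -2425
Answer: c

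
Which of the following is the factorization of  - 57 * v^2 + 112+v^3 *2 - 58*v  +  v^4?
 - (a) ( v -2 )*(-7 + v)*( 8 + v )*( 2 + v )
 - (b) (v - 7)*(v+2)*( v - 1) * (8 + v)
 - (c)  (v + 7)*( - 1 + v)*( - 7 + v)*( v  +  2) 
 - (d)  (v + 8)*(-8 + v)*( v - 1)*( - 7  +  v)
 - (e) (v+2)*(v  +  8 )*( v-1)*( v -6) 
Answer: b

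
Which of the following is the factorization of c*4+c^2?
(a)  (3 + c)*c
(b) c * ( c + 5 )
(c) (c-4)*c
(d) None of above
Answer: d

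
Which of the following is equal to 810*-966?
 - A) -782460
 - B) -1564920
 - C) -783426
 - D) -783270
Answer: A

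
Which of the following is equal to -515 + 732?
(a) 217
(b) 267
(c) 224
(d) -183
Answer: a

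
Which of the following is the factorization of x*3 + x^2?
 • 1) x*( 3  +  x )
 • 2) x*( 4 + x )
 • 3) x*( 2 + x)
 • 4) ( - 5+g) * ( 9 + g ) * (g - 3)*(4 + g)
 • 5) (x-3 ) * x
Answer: 1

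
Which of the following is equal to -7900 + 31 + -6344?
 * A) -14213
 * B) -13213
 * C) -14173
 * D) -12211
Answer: A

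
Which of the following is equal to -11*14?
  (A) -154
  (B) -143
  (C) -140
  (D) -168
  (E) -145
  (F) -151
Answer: A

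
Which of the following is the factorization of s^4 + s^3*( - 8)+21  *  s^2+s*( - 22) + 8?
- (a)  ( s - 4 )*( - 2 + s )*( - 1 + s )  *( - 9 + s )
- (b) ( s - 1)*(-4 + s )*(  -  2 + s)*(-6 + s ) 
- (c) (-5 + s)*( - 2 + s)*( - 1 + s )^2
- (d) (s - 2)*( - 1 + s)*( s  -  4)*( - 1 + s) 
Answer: d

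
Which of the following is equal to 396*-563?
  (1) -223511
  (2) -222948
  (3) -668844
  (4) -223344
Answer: 2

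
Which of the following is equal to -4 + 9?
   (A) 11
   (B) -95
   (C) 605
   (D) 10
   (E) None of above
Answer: E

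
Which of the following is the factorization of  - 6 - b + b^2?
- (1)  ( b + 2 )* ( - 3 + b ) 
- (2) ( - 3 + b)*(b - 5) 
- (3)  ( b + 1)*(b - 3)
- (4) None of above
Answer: 1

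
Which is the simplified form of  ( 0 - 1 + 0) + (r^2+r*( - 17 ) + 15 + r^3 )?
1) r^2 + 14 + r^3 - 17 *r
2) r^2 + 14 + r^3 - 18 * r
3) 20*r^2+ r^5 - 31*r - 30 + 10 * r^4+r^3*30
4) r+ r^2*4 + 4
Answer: 1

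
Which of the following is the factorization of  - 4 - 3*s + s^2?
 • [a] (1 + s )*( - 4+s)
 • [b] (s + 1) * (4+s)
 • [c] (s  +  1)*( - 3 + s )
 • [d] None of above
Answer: a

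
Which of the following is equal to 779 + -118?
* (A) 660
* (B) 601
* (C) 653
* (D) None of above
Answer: D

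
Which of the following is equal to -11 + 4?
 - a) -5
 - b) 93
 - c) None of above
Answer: c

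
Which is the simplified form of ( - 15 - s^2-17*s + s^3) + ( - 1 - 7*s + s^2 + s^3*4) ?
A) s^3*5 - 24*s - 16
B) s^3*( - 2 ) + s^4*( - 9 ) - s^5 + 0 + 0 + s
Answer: A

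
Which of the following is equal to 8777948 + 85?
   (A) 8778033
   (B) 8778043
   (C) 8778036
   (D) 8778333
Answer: A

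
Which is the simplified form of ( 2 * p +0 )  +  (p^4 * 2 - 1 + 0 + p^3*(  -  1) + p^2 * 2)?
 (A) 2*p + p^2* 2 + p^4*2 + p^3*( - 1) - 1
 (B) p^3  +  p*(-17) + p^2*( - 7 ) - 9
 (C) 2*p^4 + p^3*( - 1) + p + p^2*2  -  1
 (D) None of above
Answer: A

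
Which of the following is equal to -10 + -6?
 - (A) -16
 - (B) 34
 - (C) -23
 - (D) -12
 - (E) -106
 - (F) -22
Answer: A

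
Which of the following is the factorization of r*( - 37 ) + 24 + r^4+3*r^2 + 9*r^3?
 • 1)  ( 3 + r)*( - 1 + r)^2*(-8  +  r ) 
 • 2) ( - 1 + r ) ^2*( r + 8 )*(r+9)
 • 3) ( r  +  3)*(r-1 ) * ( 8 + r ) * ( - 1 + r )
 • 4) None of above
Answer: 3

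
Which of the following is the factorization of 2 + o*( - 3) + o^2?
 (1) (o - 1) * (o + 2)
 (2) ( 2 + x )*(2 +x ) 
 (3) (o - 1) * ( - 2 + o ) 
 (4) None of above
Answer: 3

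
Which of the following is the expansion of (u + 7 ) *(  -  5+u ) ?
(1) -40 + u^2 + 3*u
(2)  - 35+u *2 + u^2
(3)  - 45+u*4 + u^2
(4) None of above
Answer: 2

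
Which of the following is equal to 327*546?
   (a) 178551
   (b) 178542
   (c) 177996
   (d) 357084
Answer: b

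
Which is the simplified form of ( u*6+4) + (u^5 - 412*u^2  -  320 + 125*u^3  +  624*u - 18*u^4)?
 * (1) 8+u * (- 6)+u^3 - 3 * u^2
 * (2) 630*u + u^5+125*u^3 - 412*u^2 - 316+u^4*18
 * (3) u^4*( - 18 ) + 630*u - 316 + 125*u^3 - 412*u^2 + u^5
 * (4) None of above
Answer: 3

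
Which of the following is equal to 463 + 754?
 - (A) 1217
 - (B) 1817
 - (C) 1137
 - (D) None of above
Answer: A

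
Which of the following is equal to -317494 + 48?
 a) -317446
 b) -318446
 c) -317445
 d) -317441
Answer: a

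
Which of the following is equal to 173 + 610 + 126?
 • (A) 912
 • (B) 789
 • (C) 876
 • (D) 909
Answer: D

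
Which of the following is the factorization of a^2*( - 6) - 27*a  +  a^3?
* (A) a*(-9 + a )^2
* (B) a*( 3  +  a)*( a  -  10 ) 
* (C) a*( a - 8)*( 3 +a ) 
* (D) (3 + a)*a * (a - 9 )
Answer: D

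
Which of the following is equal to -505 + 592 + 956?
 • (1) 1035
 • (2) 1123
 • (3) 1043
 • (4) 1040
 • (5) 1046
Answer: 3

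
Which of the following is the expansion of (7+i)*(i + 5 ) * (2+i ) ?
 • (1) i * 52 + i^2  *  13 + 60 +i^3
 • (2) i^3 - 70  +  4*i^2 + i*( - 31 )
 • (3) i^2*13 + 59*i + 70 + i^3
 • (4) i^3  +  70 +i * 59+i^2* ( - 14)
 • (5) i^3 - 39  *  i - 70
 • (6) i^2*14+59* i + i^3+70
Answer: 6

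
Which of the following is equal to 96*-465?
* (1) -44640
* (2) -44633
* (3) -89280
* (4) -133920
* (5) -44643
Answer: 1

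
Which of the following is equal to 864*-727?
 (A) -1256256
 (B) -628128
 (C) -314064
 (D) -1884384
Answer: B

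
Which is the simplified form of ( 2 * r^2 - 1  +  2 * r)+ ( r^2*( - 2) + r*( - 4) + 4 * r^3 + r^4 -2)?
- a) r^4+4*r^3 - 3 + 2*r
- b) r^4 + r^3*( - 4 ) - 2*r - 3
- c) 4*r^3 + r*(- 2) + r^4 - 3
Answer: c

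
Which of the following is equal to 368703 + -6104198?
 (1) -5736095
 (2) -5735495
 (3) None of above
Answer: 2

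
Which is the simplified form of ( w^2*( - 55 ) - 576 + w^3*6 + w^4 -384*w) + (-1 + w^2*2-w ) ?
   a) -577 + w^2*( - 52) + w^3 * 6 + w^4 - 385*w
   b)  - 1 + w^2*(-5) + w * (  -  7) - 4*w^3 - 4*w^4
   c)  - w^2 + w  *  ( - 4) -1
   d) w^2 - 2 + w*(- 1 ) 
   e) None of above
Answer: e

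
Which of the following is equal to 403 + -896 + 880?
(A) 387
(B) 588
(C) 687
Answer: A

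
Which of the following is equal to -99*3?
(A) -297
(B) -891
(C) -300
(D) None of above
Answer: A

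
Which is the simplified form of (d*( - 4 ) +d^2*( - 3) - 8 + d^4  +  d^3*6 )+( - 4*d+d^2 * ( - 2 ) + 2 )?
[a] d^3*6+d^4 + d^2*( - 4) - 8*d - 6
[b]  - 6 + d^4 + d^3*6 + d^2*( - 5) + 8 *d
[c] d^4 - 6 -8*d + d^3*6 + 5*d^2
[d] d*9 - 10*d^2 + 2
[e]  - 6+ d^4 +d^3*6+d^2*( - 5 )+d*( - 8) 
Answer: e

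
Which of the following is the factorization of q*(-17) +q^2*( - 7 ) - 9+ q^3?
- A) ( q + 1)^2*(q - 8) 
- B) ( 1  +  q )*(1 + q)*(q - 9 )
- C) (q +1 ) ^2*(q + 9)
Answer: B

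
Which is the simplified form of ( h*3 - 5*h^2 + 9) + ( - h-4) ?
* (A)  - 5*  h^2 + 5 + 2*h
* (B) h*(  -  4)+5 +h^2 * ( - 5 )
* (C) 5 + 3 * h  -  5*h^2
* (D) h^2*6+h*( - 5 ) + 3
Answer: A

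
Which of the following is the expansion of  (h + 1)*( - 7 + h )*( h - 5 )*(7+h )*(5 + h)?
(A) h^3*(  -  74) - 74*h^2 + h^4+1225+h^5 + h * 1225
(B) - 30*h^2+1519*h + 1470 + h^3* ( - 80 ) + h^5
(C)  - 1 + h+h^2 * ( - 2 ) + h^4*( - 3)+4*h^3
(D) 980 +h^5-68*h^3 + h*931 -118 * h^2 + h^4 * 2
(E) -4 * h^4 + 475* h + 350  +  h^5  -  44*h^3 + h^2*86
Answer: A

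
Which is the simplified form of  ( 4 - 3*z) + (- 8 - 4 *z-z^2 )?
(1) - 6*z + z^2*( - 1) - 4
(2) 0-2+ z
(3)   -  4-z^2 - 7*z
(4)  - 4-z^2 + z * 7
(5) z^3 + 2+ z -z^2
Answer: 3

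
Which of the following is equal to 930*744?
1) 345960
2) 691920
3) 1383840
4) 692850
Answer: 2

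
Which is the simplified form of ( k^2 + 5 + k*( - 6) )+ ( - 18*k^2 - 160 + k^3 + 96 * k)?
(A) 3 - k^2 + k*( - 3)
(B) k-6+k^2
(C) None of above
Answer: C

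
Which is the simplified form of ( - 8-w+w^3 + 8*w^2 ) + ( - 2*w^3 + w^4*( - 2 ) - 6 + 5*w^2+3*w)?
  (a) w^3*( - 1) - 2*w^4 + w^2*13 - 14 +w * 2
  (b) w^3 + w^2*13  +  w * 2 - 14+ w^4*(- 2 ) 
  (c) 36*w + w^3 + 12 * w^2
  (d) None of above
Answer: a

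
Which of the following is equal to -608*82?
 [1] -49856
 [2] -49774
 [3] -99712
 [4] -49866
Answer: 1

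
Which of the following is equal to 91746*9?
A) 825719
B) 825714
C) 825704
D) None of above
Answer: B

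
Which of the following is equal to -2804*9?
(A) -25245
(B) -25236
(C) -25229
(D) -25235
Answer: B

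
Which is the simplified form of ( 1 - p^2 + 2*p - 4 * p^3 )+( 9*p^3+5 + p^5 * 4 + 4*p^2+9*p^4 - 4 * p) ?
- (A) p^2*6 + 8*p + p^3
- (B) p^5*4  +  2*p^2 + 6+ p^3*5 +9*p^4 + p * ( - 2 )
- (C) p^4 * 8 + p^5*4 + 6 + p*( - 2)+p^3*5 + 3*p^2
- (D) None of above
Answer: D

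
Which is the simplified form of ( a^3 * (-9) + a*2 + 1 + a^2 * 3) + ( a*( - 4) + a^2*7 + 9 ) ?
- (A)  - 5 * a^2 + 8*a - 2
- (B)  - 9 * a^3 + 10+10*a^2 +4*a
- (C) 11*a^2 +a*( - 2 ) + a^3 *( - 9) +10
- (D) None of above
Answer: D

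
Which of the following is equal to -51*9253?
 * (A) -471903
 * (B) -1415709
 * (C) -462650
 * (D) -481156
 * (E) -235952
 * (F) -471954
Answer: A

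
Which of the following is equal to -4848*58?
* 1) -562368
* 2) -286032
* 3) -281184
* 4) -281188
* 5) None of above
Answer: 3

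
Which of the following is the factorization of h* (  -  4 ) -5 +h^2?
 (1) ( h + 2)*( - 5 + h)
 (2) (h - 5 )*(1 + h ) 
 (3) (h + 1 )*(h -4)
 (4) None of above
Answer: 2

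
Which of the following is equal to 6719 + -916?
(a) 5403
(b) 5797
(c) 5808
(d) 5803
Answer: d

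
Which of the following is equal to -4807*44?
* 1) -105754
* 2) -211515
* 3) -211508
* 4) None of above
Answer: 3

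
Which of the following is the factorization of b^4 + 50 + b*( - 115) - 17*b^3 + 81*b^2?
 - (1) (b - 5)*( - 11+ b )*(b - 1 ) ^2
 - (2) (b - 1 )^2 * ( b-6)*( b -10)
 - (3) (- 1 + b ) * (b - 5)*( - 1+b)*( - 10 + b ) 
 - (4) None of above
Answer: 3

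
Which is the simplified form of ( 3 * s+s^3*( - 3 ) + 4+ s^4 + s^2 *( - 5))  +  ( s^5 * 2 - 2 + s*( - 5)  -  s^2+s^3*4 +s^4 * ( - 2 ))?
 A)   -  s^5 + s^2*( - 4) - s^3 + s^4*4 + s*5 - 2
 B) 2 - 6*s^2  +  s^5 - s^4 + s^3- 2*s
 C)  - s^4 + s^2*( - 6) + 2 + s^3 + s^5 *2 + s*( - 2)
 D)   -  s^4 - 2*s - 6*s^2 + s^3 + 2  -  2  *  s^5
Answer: C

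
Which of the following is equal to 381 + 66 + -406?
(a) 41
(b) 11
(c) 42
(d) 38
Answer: a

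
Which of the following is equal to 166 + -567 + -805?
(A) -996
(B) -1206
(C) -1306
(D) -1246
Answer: B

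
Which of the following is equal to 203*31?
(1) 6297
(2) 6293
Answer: 2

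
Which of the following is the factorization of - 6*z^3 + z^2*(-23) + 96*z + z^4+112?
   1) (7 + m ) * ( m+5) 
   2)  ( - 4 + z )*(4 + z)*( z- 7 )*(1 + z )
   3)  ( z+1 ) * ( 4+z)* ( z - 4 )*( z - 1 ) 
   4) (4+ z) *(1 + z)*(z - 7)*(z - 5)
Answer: 2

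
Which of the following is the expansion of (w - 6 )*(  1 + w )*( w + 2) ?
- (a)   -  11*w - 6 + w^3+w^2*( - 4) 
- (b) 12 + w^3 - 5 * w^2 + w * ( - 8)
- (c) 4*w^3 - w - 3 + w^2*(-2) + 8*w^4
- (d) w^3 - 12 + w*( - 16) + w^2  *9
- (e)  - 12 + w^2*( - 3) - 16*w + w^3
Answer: e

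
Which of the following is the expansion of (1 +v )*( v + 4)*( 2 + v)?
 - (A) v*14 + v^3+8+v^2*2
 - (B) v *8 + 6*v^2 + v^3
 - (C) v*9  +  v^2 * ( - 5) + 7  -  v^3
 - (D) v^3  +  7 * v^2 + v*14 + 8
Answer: D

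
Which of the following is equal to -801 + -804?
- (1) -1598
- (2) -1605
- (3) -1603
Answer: 2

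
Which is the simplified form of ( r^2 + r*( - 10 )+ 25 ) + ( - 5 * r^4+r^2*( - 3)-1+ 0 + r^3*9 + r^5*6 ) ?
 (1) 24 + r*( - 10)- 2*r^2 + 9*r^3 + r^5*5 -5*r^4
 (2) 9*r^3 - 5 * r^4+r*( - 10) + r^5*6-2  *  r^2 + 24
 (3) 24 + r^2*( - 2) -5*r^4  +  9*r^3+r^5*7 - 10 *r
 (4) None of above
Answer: 2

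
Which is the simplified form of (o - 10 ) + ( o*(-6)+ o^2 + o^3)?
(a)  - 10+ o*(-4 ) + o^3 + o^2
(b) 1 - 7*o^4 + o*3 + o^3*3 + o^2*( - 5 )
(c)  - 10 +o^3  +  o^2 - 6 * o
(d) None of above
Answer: d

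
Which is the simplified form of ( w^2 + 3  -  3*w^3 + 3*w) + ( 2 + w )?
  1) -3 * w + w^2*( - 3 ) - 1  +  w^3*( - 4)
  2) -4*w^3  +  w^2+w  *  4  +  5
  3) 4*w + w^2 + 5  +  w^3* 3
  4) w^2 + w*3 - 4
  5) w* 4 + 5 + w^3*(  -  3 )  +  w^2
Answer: 5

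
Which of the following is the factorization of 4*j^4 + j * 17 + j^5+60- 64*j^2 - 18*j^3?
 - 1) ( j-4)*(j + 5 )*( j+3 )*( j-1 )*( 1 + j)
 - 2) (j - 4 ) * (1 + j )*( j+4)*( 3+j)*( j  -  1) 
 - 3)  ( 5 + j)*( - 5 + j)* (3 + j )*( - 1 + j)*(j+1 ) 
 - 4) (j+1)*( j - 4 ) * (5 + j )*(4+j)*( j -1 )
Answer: 1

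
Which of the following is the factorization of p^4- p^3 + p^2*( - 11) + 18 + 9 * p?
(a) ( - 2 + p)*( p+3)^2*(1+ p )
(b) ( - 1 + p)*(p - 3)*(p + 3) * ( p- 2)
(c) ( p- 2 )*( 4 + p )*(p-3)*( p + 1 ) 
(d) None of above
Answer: d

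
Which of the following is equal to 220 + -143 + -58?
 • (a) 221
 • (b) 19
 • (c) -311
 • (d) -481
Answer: b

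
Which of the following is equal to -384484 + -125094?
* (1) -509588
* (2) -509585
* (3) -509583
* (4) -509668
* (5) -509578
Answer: 5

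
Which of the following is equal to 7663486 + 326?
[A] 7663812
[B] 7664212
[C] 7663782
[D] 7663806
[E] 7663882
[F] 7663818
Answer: A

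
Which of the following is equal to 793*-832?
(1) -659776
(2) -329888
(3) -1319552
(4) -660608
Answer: 1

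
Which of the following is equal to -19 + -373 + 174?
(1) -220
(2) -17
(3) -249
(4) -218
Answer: 4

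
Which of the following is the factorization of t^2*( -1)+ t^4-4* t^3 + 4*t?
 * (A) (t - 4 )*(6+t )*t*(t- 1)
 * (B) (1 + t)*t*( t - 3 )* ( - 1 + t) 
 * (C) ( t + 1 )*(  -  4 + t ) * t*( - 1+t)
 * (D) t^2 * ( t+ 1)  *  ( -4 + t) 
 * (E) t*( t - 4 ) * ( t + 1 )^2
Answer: C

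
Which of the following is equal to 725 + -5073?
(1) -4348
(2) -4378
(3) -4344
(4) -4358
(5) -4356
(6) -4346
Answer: 1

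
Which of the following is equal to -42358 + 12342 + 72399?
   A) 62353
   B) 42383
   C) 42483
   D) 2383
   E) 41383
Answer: B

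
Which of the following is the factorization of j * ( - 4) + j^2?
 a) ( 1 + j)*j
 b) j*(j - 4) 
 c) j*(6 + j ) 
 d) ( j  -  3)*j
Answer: b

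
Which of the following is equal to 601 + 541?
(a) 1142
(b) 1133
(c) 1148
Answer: a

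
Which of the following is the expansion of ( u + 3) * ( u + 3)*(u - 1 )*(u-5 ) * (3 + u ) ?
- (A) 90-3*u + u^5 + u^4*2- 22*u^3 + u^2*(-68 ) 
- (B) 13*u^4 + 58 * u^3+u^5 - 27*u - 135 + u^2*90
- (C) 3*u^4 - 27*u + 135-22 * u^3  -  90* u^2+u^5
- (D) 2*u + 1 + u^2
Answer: C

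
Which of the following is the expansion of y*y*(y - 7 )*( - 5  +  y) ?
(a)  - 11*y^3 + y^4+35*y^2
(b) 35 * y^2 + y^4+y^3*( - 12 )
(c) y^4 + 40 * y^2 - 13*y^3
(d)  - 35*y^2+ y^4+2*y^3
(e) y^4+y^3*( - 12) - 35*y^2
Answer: b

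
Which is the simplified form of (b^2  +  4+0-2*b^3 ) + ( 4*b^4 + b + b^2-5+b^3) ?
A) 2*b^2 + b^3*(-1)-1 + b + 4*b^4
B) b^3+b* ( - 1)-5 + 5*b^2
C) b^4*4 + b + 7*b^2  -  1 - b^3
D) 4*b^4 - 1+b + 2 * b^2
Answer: A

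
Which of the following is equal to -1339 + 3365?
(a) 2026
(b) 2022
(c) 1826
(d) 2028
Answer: a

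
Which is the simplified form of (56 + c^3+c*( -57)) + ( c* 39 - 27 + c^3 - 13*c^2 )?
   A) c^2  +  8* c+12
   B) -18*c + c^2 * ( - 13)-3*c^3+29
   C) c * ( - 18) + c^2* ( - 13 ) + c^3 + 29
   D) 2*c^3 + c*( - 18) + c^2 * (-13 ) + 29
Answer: D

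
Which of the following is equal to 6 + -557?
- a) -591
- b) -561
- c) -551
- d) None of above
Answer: c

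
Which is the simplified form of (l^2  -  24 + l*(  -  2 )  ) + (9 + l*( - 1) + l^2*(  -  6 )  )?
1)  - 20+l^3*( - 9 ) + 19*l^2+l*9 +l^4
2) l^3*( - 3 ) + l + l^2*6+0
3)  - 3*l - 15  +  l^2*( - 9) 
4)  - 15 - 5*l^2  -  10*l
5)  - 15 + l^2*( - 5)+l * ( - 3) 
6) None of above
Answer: 5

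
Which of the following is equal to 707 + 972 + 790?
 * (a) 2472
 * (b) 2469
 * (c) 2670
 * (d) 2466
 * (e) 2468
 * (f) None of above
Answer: b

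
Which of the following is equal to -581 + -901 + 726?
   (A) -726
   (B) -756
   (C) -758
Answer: B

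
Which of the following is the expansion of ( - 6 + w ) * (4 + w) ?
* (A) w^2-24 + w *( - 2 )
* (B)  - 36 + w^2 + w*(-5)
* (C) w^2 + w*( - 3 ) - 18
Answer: A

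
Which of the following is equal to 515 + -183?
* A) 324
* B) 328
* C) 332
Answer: C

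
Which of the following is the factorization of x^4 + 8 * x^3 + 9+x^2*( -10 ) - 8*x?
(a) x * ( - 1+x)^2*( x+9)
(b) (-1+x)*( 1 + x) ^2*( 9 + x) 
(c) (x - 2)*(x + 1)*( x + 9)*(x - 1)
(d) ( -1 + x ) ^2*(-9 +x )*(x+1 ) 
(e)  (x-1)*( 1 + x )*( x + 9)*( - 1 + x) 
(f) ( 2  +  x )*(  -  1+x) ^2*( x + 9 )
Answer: e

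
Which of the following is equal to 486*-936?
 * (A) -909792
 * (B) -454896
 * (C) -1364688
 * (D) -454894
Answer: B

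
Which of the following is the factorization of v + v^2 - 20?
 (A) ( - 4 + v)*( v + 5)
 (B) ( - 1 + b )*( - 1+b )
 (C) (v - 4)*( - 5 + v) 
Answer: A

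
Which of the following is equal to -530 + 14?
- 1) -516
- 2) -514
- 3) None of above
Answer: 1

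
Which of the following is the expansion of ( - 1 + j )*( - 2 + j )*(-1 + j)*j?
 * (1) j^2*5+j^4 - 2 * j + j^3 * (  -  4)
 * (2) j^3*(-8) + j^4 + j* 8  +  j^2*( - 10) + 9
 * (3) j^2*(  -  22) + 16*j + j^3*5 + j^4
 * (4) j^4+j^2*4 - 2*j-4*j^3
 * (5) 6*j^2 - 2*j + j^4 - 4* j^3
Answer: 1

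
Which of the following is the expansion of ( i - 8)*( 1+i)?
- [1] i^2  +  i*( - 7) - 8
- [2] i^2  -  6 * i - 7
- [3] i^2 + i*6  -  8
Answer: 1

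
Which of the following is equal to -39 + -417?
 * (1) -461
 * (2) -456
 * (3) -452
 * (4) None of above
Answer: 2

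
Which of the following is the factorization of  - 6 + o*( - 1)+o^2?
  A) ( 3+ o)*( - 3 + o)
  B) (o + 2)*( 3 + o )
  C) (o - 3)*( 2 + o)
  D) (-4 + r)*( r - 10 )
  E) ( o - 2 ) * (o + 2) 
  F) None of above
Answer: C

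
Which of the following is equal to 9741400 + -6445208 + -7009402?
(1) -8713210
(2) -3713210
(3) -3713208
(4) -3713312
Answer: 2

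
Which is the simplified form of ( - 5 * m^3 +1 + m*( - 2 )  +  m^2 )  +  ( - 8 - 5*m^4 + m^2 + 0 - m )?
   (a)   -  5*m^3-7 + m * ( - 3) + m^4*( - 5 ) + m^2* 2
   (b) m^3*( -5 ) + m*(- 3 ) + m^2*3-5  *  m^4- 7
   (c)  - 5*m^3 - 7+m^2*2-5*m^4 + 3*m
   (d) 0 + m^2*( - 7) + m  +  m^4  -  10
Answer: a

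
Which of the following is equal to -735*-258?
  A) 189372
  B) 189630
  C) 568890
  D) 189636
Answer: B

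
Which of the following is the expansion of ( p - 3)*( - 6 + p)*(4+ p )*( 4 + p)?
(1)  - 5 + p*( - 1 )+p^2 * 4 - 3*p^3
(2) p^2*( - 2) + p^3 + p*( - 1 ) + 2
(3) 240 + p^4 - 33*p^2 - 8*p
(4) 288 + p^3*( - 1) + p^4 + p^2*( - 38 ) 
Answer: 4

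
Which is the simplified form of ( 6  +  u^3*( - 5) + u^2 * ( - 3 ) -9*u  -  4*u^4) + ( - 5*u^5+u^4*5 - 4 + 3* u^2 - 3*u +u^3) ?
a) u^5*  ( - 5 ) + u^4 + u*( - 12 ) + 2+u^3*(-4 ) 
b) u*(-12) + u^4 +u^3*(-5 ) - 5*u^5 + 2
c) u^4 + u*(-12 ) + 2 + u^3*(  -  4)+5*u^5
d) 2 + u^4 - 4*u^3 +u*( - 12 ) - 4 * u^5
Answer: a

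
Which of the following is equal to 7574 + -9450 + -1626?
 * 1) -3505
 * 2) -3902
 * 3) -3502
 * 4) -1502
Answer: 3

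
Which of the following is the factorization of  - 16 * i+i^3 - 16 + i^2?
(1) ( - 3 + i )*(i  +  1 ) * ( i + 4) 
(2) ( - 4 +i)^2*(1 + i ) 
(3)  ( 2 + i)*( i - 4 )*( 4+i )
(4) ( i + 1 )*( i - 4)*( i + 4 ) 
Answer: 4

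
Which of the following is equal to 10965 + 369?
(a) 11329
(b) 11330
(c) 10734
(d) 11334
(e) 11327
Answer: d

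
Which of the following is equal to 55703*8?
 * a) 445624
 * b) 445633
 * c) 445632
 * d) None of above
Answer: a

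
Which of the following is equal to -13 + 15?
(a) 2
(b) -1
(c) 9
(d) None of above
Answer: a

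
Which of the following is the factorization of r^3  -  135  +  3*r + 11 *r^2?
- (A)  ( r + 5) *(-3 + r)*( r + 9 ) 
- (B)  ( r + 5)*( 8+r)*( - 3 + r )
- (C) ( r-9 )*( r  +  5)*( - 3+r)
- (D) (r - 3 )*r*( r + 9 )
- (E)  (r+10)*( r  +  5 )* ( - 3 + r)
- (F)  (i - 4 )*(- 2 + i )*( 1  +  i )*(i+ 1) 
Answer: A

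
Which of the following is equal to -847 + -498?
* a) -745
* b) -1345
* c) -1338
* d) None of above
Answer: b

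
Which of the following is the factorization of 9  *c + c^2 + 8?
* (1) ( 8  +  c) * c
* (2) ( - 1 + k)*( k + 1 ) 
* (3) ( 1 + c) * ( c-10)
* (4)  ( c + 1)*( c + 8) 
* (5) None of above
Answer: 4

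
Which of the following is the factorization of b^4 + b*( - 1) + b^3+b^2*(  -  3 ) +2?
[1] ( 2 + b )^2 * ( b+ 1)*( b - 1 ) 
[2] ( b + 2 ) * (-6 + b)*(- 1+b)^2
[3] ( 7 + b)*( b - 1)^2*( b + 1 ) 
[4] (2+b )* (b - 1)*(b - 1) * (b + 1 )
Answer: 4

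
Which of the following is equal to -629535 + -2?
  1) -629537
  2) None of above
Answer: 1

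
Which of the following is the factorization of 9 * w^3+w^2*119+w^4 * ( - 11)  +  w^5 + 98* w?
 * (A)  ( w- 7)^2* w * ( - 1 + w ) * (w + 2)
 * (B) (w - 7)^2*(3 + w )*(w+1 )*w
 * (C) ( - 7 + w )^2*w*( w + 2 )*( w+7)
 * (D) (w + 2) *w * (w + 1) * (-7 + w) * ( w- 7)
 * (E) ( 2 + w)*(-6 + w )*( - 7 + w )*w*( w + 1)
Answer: D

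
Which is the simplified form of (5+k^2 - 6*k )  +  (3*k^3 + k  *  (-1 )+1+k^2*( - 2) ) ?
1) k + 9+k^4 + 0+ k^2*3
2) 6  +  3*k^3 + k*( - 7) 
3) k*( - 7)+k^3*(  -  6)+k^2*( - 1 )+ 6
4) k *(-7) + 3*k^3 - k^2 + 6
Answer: 4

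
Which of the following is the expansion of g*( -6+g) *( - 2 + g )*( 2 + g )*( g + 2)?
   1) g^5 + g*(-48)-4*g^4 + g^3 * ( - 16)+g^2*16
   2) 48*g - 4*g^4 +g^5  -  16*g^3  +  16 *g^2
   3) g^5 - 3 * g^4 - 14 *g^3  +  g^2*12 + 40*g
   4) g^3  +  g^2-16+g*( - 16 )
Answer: 2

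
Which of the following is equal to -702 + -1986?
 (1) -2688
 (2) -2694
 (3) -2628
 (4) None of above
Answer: 1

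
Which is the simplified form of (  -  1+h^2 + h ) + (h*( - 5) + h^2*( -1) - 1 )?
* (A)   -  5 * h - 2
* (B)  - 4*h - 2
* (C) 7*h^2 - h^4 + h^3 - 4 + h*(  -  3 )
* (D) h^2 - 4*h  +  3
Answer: B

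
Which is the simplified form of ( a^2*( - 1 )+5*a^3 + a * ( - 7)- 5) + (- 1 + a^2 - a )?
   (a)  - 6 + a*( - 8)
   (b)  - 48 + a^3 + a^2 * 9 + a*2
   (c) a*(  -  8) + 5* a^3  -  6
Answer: c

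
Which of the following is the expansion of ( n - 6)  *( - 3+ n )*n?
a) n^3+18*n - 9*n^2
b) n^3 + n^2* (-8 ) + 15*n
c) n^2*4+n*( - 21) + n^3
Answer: a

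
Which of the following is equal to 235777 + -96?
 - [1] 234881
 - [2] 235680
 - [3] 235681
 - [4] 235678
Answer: 3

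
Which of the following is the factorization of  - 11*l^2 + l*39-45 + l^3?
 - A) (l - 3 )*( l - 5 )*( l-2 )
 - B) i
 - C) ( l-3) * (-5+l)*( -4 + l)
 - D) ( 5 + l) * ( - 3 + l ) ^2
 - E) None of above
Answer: E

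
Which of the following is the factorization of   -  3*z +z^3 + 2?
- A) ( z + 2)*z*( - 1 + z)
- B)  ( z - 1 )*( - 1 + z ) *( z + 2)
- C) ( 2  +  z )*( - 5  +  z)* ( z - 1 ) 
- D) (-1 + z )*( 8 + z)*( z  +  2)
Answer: B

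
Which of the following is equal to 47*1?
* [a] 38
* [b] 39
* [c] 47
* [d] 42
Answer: c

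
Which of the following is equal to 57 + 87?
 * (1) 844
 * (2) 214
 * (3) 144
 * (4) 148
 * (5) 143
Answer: 3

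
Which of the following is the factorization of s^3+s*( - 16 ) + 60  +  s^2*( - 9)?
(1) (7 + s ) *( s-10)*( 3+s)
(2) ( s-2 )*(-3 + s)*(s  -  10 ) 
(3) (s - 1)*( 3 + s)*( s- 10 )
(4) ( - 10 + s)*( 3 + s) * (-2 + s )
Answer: 4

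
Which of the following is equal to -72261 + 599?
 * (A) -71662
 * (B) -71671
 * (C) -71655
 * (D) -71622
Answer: A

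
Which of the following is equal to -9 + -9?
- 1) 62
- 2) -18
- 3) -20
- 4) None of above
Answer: 2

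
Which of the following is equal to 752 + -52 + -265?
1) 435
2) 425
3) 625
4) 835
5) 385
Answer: 1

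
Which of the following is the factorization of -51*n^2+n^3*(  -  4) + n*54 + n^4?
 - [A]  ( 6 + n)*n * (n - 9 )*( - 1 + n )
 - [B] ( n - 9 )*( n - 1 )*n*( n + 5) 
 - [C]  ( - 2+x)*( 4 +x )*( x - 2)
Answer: A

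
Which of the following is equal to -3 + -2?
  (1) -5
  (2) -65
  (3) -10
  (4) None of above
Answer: 1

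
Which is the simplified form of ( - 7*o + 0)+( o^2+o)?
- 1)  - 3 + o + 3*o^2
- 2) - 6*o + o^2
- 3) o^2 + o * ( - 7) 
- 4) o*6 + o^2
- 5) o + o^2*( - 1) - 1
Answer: 2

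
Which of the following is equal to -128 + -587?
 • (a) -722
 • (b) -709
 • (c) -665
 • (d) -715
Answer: d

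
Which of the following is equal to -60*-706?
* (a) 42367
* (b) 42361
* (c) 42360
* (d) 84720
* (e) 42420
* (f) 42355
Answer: c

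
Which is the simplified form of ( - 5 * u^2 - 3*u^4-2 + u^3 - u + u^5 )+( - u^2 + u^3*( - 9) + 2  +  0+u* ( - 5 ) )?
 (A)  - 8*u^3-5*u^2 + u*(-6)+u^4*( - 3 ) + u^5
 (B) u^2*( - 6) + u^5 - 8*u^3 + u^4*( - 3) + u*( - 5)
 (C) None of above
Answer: C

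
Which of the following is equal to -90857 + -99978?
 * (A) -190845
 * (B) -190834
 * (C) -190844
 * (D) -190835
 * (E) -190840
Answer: D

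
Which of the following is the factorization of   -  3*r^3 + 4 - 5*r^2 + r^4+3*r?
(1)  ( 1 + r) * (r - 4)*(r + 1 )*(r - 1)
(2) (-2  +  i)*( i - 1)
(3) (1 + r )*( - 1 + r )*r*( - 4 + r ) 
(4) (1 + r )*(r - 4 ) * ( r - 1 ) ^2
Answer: 1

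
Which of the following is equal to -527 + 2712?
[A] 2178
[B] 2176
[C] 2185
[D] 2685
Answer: C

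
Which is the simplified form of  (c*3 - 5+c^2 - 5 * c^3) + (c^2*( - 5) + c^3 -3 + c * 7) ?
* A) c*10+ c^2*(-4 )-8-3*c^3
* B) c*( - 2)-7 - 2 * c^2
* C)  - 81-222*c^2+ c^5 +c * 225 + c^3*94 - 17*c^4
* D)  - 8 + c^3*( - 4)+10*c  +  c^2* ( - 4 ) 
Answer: D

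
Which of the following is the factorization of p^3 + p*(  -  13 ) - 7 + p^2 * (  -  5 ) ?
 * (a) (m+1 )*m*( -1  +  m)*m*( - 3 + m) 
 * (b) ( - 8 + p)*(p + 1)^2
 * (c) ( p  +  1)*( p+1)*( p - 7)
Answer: c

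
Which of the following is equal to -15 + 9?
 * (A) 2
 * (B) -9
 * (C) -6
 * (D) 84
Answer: C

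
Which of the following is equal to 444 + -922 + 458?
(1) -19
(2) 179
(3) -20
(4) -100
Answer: 3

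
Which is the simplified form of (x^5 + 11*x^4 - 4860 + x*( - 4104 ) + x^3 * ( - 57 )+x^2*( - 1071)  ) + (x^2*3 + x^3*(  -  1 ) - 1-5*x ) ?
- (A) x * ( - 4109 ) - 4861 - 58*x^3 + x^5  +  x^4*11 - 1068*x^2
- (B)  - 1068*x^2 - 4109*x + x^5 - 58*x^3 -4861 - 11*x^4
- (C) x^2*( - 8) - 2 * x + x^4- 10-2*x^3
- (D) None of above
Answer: A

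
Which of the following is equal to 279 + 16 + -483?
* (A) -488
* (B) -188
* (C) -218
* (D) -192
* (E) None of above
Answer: B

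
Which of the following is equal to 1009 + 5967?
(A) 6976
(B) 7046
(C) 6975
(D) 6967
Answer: A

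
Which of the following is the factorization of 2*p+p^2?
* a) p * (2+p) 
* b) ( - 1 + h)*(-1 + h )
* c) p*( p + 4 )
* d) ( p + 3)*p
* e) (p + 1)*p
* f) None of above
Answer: a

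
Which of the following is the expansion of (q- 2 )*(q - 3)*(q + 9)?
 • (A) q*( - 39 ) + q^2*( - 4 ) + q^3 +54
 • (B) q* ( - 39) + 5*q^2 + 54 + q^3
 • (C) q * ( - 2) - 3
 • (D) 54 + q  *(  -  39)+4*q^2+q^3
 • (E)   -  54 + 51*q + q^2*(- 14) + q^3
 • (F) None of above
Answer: D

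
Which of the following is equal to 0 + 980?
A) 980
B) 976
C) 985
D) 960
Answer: A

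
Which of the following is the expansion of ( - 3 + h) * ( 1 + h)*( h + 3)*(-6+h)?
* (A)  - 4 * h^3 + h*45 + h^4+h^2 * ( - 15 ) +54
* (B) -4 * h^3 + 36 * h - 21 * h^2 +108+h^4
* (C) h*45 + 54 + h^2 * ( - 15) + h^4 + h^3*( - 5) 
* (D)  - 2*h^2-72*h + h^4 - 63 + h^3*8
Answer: C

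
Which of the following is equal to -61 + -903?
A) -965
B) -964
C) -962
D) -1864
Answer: B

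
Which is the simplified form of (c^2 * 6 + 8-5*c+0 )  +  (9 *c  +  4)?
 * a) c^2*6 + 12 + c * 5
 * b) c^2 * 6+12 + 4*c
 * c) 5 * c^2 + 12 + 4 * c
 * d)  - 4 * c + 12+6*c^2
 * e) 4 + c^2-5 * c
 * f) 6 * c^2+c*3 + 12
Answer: b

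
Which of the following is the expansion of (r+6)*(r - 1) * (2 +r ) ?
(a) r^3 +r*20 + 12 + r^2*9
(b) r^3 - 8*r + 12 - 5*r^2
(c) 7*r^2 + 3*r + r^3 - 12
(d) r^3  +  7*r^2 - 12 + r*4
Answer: d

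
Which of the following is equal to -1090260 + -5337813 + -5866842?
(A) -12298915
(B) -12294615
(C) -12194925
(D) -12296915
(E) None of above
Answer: E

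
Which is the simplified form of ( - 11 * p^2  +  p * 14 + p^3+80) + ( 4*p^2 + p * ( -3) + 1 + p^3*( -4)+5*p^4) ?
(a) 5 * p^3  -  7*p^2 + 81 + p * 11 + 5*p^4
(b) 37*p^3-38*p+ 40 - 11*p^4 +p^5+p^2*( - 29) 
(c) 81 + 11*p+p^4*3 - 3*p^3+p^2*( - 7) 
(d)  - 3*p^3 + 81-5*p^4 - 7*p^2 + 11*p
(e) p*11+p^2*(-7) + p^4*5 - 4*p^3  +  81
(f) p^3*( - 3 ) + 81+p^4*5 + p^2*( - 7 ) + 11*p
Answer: f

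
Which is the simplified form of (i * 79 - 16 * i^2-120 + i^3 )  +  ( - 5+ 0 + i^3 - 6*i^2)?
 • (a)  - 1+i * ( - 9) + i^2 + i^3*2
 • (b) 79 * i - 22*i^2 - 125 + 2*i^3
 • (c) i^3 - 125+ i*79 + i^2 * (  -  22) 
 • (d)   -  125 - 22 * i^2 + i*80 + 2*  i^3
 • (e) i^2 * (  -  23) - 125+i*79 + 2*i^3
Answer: b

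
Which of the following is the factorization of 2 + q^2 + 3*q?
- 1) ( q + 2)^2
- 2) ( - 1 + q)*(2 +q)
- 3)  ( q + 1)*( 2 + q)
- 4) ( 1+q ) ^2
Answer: 3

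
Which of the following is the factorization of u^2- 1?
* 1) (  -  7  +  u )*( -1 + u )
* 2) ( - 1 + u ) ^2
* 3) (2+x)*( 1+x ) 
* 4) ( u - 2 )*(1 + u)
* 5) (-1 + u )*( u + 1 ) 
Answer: 5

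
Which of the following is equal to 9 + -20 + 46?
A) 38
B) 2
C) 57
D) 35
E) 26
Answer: D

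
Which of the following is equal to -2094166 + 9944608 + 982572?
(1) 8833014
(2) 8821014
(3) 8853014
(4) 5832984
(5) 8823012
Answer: 1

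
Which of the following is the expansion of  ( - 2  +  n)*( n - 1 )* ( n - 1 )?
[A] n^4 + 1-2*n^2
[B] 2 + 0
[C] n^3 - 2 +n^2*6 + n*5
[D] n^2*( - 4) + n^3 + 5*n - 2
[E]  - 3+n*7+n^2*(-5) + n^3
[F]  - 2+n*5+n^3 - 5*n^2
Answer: D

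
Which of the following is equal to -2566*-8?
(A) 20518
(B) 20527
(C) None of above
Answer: C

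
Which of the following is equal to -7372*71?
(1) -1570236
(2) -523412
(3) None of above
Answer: 2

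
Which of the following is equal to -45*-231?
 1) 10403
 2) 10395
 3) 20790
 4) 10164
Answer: 2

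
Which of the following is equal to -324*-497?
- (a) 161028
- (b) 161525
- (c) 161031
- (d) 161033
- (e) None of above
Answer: a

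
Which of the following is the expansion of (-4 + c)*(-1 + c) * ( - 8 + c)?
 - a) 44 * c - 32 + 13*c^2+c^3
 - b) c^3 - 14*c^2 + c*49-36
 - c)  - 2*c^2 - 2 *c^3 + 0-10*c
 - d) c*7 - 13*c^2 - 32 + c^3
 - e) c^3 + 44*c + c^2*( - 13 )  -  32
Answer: e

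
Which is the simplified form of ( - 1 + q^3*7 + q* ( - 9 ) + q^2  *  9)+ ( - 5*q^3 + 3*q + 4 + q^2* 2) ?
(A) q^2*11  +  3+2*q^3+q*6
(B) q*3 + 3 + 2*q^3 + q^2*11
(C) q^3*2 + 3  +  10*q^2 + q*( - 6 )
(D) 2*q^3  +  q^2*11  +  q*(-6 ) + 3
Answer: D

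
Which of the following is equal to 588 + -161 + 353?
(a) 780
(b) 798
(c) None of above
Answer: a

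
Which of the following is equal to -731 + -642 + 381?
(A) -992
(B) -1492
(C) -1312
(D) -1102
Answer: A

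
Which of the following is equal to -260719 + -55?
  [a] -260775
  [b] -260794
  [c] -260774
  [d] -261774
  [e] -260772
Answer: c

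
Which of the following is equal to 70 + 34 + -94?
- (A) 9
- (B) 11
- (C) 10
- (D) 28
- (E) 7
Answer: C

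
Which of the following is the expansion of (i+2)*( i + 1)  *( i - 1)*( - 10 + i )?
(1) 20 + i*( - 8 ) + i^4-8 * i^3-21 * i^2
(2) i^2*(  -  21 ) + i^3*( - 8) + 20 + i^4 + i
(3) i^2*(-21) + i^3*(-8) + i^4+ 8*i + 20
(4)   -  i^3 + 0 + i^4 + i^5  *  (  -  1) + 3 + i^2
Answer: 3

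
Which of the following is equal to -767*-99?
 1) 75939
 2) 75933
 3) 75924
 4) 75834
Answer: 2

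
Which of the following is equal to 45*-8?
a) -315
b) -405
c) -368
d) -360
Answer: d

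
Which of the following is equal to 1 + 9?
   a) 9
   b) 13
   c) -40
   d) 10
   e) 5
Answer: d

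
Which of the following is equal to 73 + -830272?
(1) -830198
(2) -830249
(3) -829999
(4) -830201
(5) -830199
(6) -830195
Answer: 5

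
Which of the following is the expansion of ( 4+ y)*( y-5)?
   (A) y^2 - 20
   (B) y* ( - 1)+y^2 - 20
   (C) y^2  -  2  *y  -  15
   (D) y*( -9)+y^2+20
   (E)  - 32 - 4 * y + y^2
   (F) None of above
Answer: B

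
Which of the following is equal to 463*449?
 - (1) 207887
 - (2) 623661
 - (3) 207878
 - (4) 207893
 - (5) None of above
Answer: 1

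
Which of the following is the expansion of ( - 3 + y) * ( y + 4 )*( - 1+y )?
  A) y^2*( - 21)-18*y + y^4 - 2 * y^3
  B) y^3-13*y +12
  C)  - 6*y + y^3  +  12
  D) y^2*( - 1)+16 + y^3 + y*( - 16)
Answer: B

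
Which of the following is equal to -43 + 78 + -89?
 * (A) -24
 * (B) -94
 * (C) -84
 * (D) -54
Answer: D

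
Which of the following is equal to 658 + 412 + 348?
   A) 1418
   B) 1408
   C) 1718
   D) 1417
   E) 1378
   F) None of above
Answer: A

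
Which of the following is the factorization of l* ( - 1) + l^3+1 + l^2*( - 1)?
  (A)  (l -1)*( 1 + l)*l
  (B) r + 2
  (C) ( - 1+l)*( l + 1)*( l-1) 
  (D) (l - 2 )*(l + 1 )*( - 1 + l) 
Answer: C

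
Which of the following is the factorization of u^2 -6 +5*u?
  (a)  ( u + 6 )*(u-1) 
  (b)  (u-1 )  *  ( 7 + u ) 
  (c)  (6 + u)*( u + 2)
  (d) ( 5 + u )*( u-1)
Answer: a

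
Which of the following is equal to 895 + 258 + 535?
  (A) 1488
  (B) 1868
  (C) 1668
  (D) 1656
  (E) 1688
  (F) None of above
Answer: E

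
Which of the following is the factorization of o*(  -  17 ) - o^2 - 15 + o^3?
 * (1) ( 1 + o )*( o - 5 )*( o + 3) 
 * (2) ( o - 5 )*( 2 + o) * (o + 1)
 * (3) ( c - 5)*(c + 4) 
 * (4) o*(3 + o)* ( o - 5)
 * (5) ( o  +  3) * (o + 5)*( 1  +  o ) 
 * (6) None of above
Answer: 1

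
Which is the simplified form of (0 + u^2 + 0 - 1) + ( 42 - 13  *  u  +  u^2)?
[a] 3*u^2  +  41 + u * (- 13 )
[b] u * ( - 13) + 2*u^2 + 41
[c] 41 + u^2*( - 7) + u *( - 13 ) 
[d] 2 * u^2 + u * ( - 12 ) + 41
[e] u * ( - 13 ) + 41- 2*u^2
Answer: b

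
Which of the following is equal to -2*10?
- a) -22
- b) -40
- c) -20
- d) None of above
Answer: c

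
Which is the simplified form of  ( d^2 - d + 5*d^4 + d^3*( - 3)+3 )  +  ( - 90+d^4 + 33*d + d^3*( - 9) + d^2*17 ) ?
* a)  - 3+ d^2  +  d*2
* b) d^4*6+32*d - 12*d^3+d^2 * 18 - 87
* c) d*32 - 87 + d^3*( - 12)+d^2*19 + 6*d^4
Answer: b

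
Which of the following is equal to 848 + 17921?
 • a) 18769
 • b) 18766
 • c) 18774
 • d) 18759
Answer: a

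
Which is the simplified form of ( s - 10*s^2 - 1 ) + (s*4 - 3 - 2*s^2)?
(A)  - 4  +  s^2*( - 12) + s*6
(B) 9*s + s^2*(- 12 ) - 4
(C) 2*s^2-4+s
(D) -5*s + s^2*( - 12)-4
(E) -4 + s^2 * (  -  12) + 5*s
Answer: E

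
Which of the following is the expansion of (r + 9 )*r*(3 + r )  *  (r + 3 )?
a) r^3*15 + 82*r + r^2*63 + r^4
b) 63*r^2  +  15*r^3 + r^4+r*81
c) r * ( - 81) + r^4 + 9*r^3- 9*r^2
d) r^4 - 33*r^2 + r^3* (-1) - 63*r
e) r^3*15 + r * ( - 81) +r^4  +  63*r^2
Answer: b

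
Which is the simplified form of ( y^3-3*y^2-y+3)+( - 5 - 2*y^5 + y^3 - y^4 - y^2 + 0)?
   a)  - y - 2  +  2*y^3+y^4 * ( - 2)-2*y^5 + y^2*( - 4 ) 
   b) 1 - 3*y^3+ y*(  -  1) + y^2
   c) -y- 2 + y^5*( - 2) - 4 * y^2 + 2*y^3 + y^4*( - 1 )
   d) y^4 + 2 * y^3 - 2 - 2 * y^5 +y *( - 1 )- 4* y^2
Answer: c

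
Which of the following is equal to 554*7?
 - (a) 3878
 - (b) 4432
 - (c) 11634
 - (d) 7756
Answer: a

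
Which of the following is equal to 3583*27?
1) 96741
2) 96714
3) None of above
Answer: 1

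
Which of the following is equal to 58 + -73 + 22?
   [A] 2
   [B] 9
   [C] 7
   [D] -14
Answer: C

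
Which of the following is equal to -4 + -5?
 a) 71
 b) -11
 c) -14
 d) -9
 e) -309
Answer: d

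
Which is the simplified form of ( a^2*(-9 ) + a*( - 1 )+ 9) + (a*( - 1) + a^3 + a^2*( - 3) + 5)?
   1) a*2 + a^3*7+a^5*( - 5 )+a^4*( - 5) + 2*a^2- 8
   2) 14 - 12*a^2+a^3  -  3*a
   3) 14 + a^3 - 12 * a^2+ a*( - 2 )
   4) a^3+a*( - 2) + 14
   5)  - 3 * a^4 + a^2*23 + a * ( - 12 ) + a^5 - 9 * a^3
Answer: 3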